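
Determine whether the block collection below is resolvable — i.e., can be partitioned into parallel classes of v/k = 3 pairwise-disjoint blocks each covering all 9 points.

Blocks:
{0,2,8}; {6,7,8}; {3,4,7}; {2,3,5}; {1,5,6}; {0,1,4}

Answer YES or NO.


v = 9, block size k = 3, number of blocks = 6.
For resolvability, blocks must partition into parallel classes of size v/k = 3.
Total blocks must therefore be a multiple of 3: 6 = 3·2 + 0 ⇒ divisible ✓.
Greedy packing gives 2 candidate class(es). Each should be a full parallel class (size 3, covers all 9 points).
  Class 1 (3 blocks): {0,2,8}; {3,4,7}; {1,5,6}. Points covered: [0, 1, 2, 3, 4, 5, 6, 7, 8].
  Class 2 (3 blocks): {6,7,8}; {2,3,5}; {0,1,4}. Points covered: [0, 1, 2, 3, 4, 5, 6, 7, 8].
All classes full (size 3)? YES. All classes cover every point? YES.
Resolvable? YES.

YES


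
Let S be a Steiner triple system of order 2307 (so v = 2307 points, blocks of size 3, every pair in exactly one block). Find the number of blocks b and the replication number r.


An STS(v) is a 2-(v, 3, 1) BIBD: block size k = 3, λ = 1.
Replication: r(k − 1) = λ(v − 1) ⇒ r·2 = 2307 − 1 = 2306 ⇒ r = 1153.
Block count: bk = vr ⇒ b·3 = 2307·1153 = 2659971 ⇒ b = 886657.
(Check via b = v(v − 1)/6 = 2307·2306/6 = 5319942/6 = 886657.)

r = 1153, b = 886657.


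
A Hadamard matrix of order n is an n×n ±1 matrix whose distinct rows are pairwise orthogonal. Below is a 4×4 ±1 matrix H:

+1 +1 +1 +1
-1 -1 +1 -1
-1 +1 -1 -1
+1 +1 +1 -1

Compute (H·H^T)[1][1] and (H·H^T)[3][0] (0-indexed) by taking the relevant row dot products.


Row 0 of H: [1, 1, 1, 1].
Row 1 of H: [-1, -1, 1, -1].
Row 3 of H: [1, 1, 1, -1].
(H·H^T)[1][1] = Σ_j H[1][j]·H[1][j] = (-1)² + (-1)² + (1)² + (-1)² = 1 + 1 + 1 + 1 = 4.
(H·H^T)[3][0] = Σ_j H[3][j]·H[0][j] = (1)·(1) + (1)·(1) + (1)·(1) + (-1)·(1) = 1 + 1 + 1 + -1 = 2.
Rows 3 and 0 are not orthogonal (dot product = 2 ≠ 0), so H is not a Hadamard matrix.

(1,1) entry = 4; (3,0) entry = 2.


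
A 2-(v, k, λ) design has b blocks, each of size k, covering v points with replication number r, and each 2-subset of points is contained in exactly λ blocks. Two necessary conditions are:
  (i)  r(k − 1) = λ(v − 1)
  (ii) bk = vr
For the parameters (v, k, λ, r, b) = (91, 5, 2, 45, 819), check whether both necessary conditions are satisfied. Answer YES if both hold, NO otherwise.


Condition (i): r(k − 1) = 45·4 = 180; λ(v − 1) = 2·90 = 180. Match? YES.
Condition (ii): bk = 819·5 = 4095; vr = 91·45 = 4095. Match? YES.
Both conditions hold? YES.

YES


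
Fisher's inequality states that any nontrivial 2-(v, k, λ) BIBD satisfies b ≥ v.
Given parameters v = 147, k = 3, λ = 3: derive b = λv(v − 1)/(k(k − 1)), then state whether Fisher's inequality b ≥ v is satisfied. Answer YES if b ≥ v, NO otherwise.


r = λ(v − 1)/(k − 1) = 3·146/2 = 219.
b = vr/k = 147·219/3 = 10731.
Fisher's inequality: b ≥ v ⇔ 10731 ≥ 147? YES.

YES


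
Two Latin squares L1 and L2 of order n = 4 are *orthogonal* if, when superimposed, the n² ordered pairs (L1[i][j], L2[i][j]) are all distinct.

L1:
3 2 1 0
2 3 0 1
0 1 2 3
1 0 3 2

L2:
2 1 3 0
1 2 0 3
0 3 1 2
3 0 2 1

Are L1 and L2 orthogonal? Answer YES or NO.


Form the n² = 16 superimposed pairs (L1[i][j], L2[i][j]), row by row (rows and columns indexed from 0):
row 0: (3,2) (2,1) (1,3) (0,0)
row 1: (2,1) (3,2) (0,0) (1,3)
row 2: (0,0) (1,3) (2,1) (3,2)
row 3: (1,3) (0,0) (3,2) (2,1)
Orthogonality requires all 16 pairs distinct.
But the pair (2,1) repeats: cell (0,1) has L1 = 2, L2 = 1, and cell (1,0) has L1 = 2, L2 = 1.
A repeated pair means some other pair never occurs (only 4 distinct pairs out of 16), so the squares are not orthogonal.
Conclusion: NO.

NO


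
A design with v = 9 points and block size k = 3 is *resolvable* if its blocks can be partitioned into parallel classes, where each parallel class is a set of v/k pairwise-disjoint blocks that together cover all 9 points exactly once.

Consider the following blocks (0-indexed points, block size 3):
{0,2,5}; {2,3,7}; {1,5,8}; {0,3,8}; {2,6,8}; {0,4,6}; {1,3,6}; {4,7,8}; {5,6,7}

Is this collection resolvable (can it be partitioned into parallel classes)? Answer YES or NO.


v = 9, block size k = 3, number of blocks = 9.
For resolvability, blocks must partition into parallel classes of size v/k = 3.
Total blocks must therefore be a multiple of 3: 9 = 3·3 + 0 ⇒ divisible ✓.
Consider block {0,3,8}. The only other block(s) in the collection disjoint from it are {5,6,7} — just 1 block(s). Any parallel class containing {0,3,8} would need 2 other blocks each disjoint from it, so no parallel class of size 3 can contain {0,3,8}.
Since every block must belong to some parallel class in a resolution, the collection cannot be partitioned into parallel classes.
Resolvable? NO.

NO


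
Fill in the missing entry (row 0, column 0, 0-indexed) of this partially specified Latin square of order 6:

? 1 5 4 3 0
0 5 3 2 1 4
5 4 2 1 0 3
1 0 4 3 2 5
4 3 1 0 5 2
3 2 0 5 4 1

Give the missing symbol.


Row 0 contains symbols [0, 1, 3, 4, 5] — missing [2].
Column 0 contains symbols [0, 1, 3, 4, 5] — missing [2].
The missing symbol must appear in both missing sets; intersection = [2].
Therefore the hidden value is 2.

Missing value = 2.


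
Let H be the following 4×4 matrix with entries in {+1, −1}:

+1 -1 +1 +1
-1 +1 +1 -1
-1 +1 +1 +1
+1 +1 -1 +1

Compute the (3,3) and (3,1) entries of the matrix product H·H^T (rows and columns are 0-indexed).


Row 1 of H: [-1, 1, 1, -1].
Row 3 of H: [1, 1, -1, 1].
(H·H^T)[3][3] = Σ_j H[3][j]·H[3][j] = (1)² + (1)² + (-1)² + (1)² = 1 + 1 + 1 + 1 = 4.
(H·H^T)[3][1] = Σ_j H[3][j]·H[1][j] = (1)·(-1) + (1)·(1) + (-1)·(1) + (1)·(-1) = -1 + 1 + -1 + -1 = -2.
Rows 3 and 1 are not orthogonal (dot product = -2 ≠ 0), so H is not a Hadamard matrix.

(3,3) entry = 4; (3,1) entry = -2.


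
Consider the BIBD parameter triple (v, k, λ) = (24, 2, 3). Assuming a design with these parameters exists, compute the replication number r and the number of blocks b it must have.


Any 2-(v, k, λ) BIBD satisfies two necessary conditions:
  (i)  Each point sits in r blocks, and counting incidences through any fixed point gives r(k − 1) = λ(v − 1), so r = λ(v − 1)/(k − 1).
  (ii) Total incidences bk = vr, so b = vr/k.
Step 1: r = λ(v − 1)/(k − 1) = 3·(24 − 1)/(2 − 1) = 3·23/1 = 69/1 = 69.
Step 2: b = vr/k = 24·69/2 = 1656/2 = 828.
Check integrality: r = 69 ∈ Z ✓, b = 828 ∈ Z ✓.
(These identities are necessary conditions: they determine r and b for any design with these parameters, but do not by themselves prove that one exists.)

r = 69, b = 828.


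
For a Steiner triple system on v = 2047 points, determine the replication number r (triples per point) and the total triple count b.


An STS(v) is a 2-(v, 3, 1) BIBD: block size k = 3, λ = 1.
Replication: r(k − 1) = λ(v − 1) ⇒ r·2 = 2047 − 1 = 2046 ⇒ r = 1023.
Block count: b = v(v − 1)/6 = 2047·2046/6 = 4188162/6 = 698027.

r = 1023, b = 698027.


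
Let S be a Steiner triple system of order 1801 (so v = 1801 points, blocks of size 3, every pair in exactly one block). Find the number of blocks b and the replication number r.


An STS(v) is a 2-(v, 3, 1) BIBD: block size k = 3, λ = 1.
Replication: r(k − 1) = λ(v − 1) ⇒ r·2 = 1801 − 1 = 1800 ⇒ r = 900.
Block count: bk = vr ⇒ b·3 = 1801·900 = 1620900 ⇒ b = 540300.
(Check via b = v(v − 1)/6 = 1801·1800/6 = 3241800/6 = 540300.)

r = 900, b = 540300.


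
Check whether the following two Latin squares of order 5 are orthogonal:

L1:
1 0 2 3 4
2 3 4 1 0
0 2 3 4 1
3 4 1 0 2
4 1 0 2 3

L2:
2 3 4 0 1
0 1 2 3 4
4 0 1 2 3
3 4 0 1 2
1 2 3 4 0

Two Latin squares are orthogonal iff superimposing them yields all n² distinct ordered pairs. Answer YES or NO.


Form the n² = 25 superimposed pairs (L1[i][j], L2[i][j]), row by row (rows and columns indexed from 0):
row 0: (1,2) (0,3) (2,4) (3,0) (4,1)
row 1: (2,0) (3,1) (4,2) (1,3) (0,4)
row 2: (0,4) (2,0) (3,1) (4,2) (1,3)
row 3: (3,3) (4,4) (1,0) (0,1) (2,2)
row 4: (4,1) (1,2) (0,3) (2,4) (3,0)
Orthogonality requires all 25 pairs distinct.
But the pair (0,4) repeats: cell (1,4) has L1 = 0, L2 = 4, and cell (2,0) has L1 = 0, L2 = 4.
A repeated pair means some other pair never occurs (only 15 distinct pairs out of 25), so the squares are not orthogonal.
Conclusion: NO.

NO


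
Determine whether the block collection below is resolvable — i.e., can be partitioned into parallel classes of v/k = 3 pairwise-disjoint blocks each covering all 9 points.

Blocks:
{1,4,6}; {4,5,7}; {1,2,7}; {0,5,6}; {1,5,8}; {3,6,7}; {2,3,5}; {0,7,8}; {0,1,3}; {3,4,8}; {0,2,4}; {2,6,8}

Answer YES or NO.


v = 9, block size k = 3, number of blocks = 12.
For resolvability, blocks must partition into parallel classes of size v/k = 3.
Total blocks must therefore be a multiple of 3: 12 = 3·4 + 0 ⇒ divisible ✓.
Greedy packing gives 4 candidate class(es). Each should be a full parallel class (size 3, covers all 9 points).
  Class 1 (3 blocks): {1,4,6}; {2,3,5}; {0,7,8}. Points covered: [0, 1, 2, 3, 4, 5, 6, 7, 8].
  Class 2 (3 blocks): {4,5,7}; {0,1,3}; {2,6,8}. Points covered: [0, 1, 2, 3, 4, 5, 6, 7, 8].
  Class 3 (3 blocks): {1,2,7}; {0,5,6}; {3,4,8}. Points covered: [0, 1, 2, 3, 4, 5, 6, 7, 8].
  Class 4 (3 blocks): {1,5,8}; {3,6,7}; {0,2,4}. Points covered: [0, 1, 2, 3, 4, 5, 6, 7, 8].
All classes full (size 3)? YES. All classes cover every point? YES.
Resolvable? YES.

YES


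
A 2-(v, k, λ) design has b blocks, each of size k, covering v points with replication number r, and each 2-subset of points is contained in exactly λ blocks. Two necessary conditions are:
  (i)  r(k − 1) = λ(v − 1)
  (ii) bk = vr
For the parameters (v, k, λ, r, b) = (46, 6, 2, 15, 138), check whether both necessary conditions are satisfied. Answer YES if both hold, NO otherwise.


Condition (i): r(k − 1) = 15·5 = 75; λ(v − 1) = 2·45 = 90. Match? NO.
Condition (ii): bk = 138·6 = 828; vr = 46·15 = 690. Match? NO.
Both conditions hold? NO.

NO


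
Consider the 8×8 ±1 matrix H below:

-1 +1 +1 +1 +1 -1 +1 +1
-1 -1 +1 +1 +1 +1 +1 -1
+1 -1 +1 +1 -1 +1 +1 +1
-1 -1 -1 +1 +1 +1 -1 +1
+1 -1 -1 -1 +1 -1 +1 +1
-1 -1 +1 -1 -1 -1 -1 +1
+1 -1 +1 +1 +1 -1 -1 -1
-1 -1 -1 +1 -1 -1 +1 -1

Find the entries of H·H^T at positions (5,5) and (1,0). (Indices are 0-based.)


Row 0 of H: [-1, 1, 1, 1, 1, -1, 1, 1].
Row 1 of H: [-1, -1, 1, 1, 1, 1, 1, -1].
Row 5 of H: [-1, -1, 1, -1, -1, -1, -1, 1].
(H·H^T)[5][5] = Σ_j H[5][j]·H[5][j] = (-1)² + (-1)² + (1)² + (-1)² + (-1)² + (-1)² + (-1)² + (1)² = 1 + 1 + 1 + 1 + 1 + 1 + 1 + 1 = 8.
(H·H^T)[1][0] = Σ_j H[1][j]·H[0][j] = (-1)·(-1) + (-1)·(1) + (1)·(1) + (1)·(1) + (1)·(1) + (1)·(-1) + (1)·(1) + (-1)·(1) = 1 + -1 + 1 + 1 + 1 + -1 + 1 + -1 = 2.
Rows 1 and 0 are not orthogonal (dot product = 2 ≠ 0), so H is not a Hadamard matrix.

(5,5) entry = 8; (1,0) entry = 2.


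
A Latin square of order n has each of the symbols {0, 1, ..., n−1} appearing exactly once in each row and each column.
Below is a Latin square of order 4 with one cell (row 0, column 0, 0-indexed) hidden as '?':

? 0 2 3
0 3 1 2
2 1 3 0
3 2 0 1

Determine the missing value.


Row 0 contains symbols [0, 2, 3] — missing [1].
Column 0 contains symbols [0, 2, 3] — missing [1].
The missing symbol must appear in both missing sets; intersection = [1].
Therefore the hidden value is 1.

Missing value = 1.


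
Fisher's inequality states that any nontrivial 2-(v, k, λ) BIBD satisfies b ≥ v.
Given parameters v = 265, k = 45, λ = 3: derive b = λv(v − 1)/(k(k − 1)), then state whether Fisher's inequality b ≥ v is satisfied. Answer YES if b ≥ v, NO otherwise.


b = λv(v − 1)/(k(k − 1)) = 3·265·264/(45·44) = 209880/1980 = 106.
Compare with v = 265: b < v, so Fisher's inequality fails.

NO


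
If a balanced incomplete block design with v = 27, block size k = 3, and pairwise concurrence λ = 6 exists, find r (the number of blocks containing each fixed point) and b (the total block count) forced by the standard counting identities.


Any 2-(v, k, λ) BIBD satisfies two necessary conditions:
  (i)  Each point sits in r blocks, and counting incidences through any fixed point gives r(k − 1) = λ(v − 1), so r = λ(v − 1)/(k − 1).
  (ii) Total incidences bk = vr, so b = vr/k.
Step 1: r = λ(v − 1)/(k − 1) = 6·(27 − 1)/(3 − 1) = 6·26/2 = 156/2 = 78.
Step 2: b = vr/k = 27·78/3 = 2106/3 = 702.
Check integrality: r = 78 ∈ Z ✓, b = 702 ∈ Z ✓.
(These identities are necessary conditions: they determine r and b for any design with these parameters, but do not by themselves prove that one exists.)

r = 78, b = 702.


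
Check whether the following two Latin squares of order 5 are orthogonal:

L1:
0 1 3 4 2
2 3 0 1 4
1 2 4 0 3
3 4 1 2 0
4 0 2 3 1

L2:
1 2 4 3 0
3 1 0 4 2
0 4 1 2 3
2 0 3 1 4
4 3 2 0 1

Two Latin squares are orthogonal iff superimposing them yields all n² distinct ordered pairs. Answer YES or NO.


Form the n² = 25 superimposed pairs (L1[i][j], L2[i][j]), row by row (rows and columns indexed from 0):
row 0: (0,1) (1,2) (3,4) (4,3) (2,0)
row 1: (2,3) (3,1) (0,0) (1,4) (4,2)
row 2: (1,0) (2,4) (4,1) (0,2) (3,3)
row 3: (3,2) (4,0) (1,3) (2,1) (0,4)
row 4: (4,4) (0,3) (2,2) (3,0) (1,1)
Orthogonality requires all 25 pairs distinct.
Check by first coordinate: for each symbol s of L1, list the L2 entries in the n cells where L1 = s; they must all differ.
  L1 = 0: L2 entries (in reading order) 1, 0, 2, 4, 3 — all 5 distinct ✓
  L1 = 1: L2 entries (in reading order) 2, 4, 0, 3, 1 — all 5 distinct ✓
  L1 = 2: L2 entries (in reading order) 0, 3, 4, 1, 2 — all 5 distinct ✓
  L1 = 3: L2 entries (in reading order) 4, 1, 3, 2, 0 — all 5 distinct ✓
  L1 = 4: L2 entries (in reading order) 3, 2, 1, 0, 4 — all 5 distinct ✓
Every symbol of L1 meets every symbol of L2 exactly once, so all 25 pairs are distinct (25 of 25).
Conclusion: YES.

YES


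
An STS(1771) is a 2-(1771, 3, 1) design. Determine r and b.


An STS(v) is a 2-(v, 3, 1) BIBD: block size k = 3, λ = 1.
Replication: r(k − 1) = λ(v − 1) ⇒ r·2 = 1771 − 1 = 1770 ⇒ r = 885.
Block count: b = v(v − 1)/6 = 1771·1770/6 = 3134670/6 = 522445.

r = 885, b = 522445.


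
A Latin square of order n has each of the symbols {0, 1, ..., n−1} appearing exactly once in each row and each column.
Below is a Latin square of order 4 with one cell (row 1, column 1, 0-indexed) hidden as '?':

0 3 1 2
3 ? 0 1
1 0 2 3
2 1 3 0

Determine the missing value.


Row 1 contains symbols [0, 1, 3] — missing [2].
Column 1 contains symbols [0, 1, 3] — missing [2].
The missing symbol must appear in both missing sets; intersection = [2].
Therefore the hidden value is 2.

Missing value = 2.


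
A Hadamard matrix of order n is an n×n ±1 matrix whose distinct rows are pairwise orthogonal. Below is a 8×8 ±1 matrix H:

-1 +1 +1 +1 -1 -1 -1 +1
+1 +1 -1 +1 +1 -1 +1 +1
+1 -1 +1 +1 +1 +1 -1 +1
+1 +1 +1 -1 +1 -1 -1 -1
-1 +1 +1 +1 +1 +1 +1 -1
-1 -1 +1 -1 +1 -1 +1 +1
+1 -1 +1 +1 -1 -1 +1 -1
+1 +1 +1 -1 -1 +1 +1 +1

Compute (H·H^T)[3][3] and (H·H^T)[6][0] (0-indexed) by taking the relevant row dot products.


Row 0 of H: [-1, 1, 1, 1, -1, -1, -1, 1].
Row 3 of H: [1, 1, 1, -1, 1, -1, -1, -1].
Row 6 of H: [1, -1, 1, 1, -1, -1, 1, -1].
(H·H^T)[3][3] = Σ_j H[3][j]·H[3][j] = (1)² + (1)² + (1)² + (-1)² + (1)² + (-1)² + (-1)² + (-1)² = 1 + 1 + 1 + 1 + 1 + 1 + 1 + 1 = 8.
(H·H^T)[6][0] = Σ_j H[6][j]·H[0][j] = (1)·(-1) + (-1)·(1) + (1)·(1) + (1)·(1) + (-1)·(-1) + (-1)·(-1) + (1)·(-1) + (-1)·(1) = -1 + -1 + 1 + 1 + 1 + 1 + -1 + -1 = 0.
So rows 6 and 0 are orthogonal; the diagonal entry equals n = 8.

(3,3) entry = 8; (6,0) entry = 0.


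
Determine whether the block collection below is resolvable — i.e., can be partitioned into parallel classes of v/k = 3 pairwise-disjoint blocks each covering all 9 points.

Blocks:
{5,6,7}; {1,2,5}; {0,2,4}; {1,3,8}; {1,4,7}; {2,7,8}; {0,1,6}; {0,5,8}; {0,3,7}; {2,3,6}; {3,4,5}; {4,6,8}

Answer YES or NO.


v = 9, block size k = 3, number of blocks = 12.
For resolvability, blocks must partition into parallel classes of size v/k = 3.
Total blocks must therefore be a multiple of 3: 12 = 3·4 + 0 ⇒ divisible ✓.
Greedy packing gives 4 candidate class(es). Each should be a full parallel class (size 3, covers all 9 points).
  Class 1 (3 blocks): {5,6,7}; {0,2,4}; {1,3,8}. Points covered: [0, 1, 2, 3, 4, 5, 6, 7, 8].
  Class 2 (3 blocks): {1,2,5}; {0,3,7}; {4,6,8}. Points covered: [0, 1, 2, 3, 4, 5, 6, 7, 8].
  Class 3 (3 blocks): {1,4,7}; {0,5,8}; {2,3,6}. Points covered: [0, 1, 2, 3, 4, 5, 6, 7, 8].
  Class 4 (3 blocks): {2,7,8}; {0,1,6}; {3,4,5}. Points covered: [0, 1, 2, 3, 4, 5, 6, 7, 8].
All classes full (size 3)? YES. All classes cover every point? YES.
Resolvable? YES.

YES


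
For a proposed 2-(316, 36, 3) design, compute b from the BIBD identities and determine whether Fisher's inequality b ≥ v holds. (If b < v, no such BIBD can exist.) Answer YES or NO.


b = λv(v − 1)/(k(k − 1)) = 3·316·315/(36·35) = 298620/1260 = 237.
Compare with v = 316: b < v, so Fisher's inequality fails.

NO


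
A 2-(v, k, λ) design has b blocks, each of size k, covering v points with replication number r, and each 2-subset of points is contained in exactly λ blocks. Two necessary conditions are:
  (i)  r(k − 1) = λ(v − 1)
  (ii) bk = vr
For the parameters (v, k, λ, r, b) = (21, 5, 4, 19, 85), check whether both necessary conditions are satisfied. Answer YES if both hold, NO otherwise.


Condition (i): r(k − 1) = 19·4 = 76; λ(v − 1) = 4·20 = 80. Match? NO.
Condition (ii): bk = 85·5 = 425; vr = 21·19 = 399. Match? NO.
Both conditions hold? NO.

NO


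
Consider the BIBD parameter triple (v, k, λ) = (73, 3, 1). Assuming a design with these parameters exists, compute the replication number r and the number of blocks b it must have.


Any 2-(v, k, λ) BIBD satisfies two necessary conditions:
  (i)  Each point sits in r blocks, and counting incidences through any fixed point gives r(k − 1) = λ(v − 1), so r = λ(v − 1)/(k − 1).
  (ii) Total incidences bk = vr, so b = vr/k.
Step 1: r = λ(v − 1)/(k − 1) = 1·(73 − 1)/(3 − 1) = 1·72/2 = 72/2 = 36.
Step 2: b = vr/k = 73·36/3 = 2628/3 = 876.
Check integrality: r = 36 ∈ Z ✓, b = 876 ∈ Z ✓.
(These identities are necessary conditions: they determine r and b for any design with these parameters, but do not by themselves prove that one exists.)

r = 36, b = 876.


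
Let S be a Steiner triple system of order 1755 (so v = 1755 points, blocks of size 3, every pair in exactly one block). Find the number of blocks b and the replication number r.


An STS(v) is a 2-(v, 3, 1) BIBD: block size k = 3, λ = 1.
Replication: r(k − 1) = λ(v − 1) ⇒ r·2 = 1755 − 1 = 1754 ⇒ r = 877.
Block count: bk = vr ⇒ b·3 = 1755·877 = 1539135 ⇒ b = 513045.
(Check via b = v(v − 1)/6 = 1755·1754/6 = 3078270/6 = 513045.)

r = 877, b = 513045.


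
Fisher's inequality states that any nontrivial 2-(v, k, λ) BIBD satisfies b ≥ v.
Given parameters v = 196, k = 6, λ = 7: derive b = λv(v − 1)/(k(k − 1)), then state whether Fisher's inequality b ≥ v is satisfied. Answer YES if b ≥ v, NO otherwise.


r = λ(v − 1)/(k − 1) = 7·195/5 = 273.
b = vr/k = 196·273/6 = 8918.
Fisher's inequality: b ≥ v ⇔ 8918 ≥ 196? YES.

YES


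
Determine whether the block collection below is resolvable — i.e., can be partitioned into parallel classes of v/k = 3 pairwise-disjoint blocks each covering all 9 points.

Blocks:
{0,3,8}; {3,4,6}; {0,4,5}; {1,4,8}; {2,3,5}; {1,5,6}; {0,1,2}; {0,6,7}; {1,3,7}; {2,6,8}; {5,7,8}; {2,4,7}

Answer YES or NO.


v = 9, block size k = 3, number of blocks = 12.
For resolvability, blocks must partition into parallel classes of size v/k = 3.
Total blocks must therefore be a multiple of 3: 12 = 3·4 + 0 ⇒ divisible ✓.
Greedy packing gives 4 candidate class(es). Each should be a full parallel class (size 3, covers all 9 points).
  Class 1 (3 blocks): {0,3,8}; {1,5,6}; {2,4,7}. Points covered: [0, 1, 2, 3, 4, 5, 6, 7, 8].
  Class 2 (3 blocks): {3,4,6}; {0,1,2}; {5,7,8}. Points covered: [0, 1, 2, 3, 4, 5, 6, 7, 8].
  Class 3 (3 blocks): {0,4,5}; {1,3,7}; {2,6,8}. Points covered: [0, 1, 2, 3, 4, 5, 6, 7, 8].
  Class 4 (3 blocks): {1,4,8}; {2,3,5}; {0,6,7}. Points covered: [0, 1, 2, 3, 4, 5, 6, 7, 8].
All classes full (size 3)? YES. All classes cover every point? YES.
Resolvable? YES.

YES


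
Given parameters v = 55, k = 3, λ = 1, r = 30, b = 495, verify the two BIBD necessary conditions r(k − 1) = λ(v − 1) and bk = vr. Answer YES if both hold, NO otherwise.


Condition (i): r(k − 1) = 30·2 = 60; λ(v − 1) = 1·54 = 54. Match? NO.
Condition (ii): bk = 495·3 = 1485; vr = 55·30 = 1650. Match? NO.
Both conditions hold? NO.

NO


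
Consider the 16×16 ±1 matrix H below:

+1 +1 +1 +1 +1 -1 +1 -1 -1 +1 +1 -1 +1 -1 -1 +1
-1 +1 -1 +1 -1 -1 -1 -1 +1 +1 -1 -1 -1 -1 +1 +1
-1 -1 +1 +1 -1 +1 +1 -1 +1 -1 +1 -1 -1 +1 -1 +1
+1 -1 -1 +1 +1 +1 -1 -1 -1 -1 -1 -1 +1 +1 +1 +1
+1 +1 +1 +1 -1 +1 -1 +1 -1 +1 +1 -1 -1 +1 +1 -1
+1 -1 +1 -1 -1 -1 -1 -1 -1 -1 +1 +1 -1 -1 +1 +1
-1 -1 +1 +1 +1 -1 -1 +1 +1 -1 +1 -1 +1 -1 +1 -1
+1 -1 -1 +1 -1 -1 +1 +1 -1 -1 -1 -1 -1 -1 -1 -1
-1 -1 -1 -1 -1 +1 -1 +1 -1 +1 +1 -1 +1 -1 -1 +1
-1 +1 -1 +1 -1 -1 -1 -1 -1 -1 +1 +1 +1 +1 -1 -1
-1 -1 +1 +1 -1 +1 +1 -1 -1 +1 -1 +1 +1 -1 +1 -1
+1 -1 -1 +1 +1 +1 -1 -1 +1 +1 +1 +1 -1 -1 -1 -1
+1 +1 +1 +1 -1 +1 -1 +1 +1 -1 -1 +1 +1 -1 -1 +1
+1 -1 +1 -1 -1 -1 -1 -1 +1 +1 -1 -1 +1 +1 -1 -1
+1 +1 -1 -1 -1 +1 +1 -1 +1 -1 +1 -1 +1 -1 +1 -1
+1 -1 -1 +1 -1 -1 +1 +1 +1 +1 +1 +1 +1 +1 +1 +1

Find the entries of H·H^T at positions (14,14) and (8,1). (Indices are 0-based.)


Row 1 of H: [-1, 1, -1, 1, -1, -1, -1, -1, 1, 1, -1, -1, -1, -1, 1, 1].
Row 8 of H: [-1, -1, -1, -1, -1, 1, -1, 1, -1, 1, 1, -1, 1, -1, -1, 1].
Row 14 of H: [1, 1, -1, -1, -1, 1, 1, -1, 1, -1, 1, -1, 1, -1, 1, -1].
(H·H^T)[14][14] = Σ_j H[14][j]·H[14][j] = (1)² + (1)² + (-1)² + (-1)² + (-1)² + (1)² + (1)² + (-1)² + (1)² + (-1)² + (1)² + (-1)² + (1)² + (-1)² + (1)² + (-1)² = 1 + 1 + 1 + 1 + 1 + 1 + 1 + 1 + 1 + 1 + 1 + 1 + 1 + 1 + 1 + 1 = 16.
(H·H^T)[8][1] = Σ_j H[8][j]·H[1][j] = (-1)·(-1) + (-1)·(1) + (-1)·(-1) + (-1)·(1) + (-1)·(-1) + (1)·(-1) + (-1)·(-1) + (1)·(-1) + (-1)·(1) + (1)·(1) + (1)·(-1) + (-1)·(-1) + (1)·(-1) + (-1)·(-1) + (-1)·(1) + (1)·(1) = 1 + -1 + 1 + -1 + 1 + -1 + 1 + -1 + -1 + 1 + -1 + 1 + -1 + 1 + -1 + 1 = 0.
So rows 8 and 1 are orthogonal; the diagonal entry equals n = 16.

(14,14) entry = 16; (8,1) entry = 0.


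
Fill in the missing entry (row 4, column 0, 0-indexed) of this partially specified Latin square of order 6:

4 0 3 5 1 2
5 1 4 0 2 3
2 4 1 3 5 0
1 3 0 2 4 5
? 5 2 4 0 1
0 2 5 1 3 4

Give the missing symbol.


Row 4 contains symbols [0, 1, 2, 4, 5] — missing [3].
Column 0 contains symbols [0, 1, 2, 4, 5] — missing [3].
The missing symbol must appear in both missing sets; intersection = [3].
Therefore the hidden value is 3.

Missing value = 3.


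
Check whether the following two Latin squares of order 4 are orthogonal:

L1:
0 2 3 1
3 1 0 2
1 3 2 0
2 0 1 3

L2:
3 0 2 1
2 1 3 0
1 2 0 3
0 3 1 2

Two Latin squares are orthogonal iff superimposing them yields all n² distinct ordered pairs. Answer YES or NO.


Form the n² = 16 superimposed pairs (L1[i][j], L2[i][j]), row by row (rows and columns indexed from 0):
row 0: (0,3) (2,0) (3,2) (1,1)
row 1: (3,2) (1,1) (0,3) (2,0)
row 2: (1,1) (3,2) (2,0) (0,3)
row 3: (2,0) (0,3) (1,1) (3,2)
Orthogonality requires all 16 pairs distinct.
But the pair (3,2) repeats: cell (0,2) has L1 = 3, L2 = 2, and cell (1,0) has L1 = 3, L2 = 2.
A repeated pair means some other pair never occurs (only 4 distinct pairs out of 16), so the squares are not orthogonal.
Conclusion: NO.

NO


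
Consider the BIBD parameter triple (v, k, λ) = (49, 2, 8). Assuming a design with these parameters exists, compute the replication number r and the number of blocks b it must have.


Any 2-(v, k, λ) BIBD satisfies two necessary conditions:
  (i)  Each point sits in r blocks, and counting incidences through any fixed point gives r(k − 1) = λ(v − 1), so r = λ(v − 1)/(k − 1).
  (ii) Total incidences bk = vr, so b = vr/k.
Step 1: r = λ(v − 1)/(k − 1) = 8·(49 − 1)/(2 − 1) = 8·48/1 = 384/1 = 384.
Step 2: b = vr/k = 49·384/2 = 18816/2 = 9408.
Check integrality: r = 384 ∈ Z ✓, b = 9408 ∈ Z ✓.
(These identities are necessary conditions: they determine r and b for any design with these parameters, but do not by themselves prove that one exists.)

r = 384, b = 9408.


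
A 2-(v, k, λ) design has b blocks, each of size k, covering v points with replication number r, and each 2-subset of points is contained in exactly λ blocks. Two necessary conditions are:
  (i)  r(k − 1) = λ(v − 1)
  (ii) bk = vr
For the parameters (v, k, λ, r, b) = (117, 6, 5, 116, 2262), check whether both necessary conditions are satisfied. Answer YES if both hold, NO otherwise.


Condition (i): r(k − 1) = 116·5 = 580; λ(v − 1) = 5·116 = 580. Match? YES.
Condition (ii): bk = 2262·6 = 13572; vr = 117·116 = 13572. Match? YES.
Both conditions hold? YES.

YES


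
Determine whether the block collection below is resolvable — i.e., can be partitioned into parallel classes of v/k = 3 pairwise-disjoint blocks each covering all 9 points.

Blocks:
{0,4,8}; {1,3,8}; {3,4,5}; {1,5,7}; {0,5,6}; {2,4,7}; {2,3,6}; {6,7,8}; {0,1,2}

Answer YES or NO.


v = 9, block size k = 3, number of blocks = 9.
For resolvability, blocks must partition into parallel classes of size v/k = 3.
Total blocks must therefore be a multiple of 3: 9 = 3·3 + 0 ⇒ divisible ✓.
Greedy packing gives 3 candidate class(es). Each should be a full parallel class (size 3, covers all 9 points).
  Class 1 (3 blocks): {0,4,8}; {1,5,7}; {2,3,6}. Points covered: [0, 1, 2, 3, 4, 5, 6, 7, 8].
  Class 2 (3 blocks): {1,3,8}; {0,5,6}; {2,4,7}. Points covered: [0, 1, 2, 3, 4, 5, 6, 7, 8].
  Class 3 (3 blocks): {3,4,5}; {6,7,8}; {0,1,2}. Points covered: [0, 1, 2, 3, 4, 5, 6, 7, 8].
All classes full (size 3)? YES. All classes cover every point? YES.
Resolvable? YES.

YES


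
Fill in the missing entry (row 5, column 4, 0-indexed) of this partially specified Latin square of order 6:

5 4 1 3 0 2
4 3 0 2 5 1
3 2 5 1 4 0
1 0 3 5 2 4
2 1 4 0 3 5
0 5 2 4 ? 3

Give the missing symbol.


Row 5 contains symbols [0, 2, 3, 4, 5] — missing [1].
Column 4 contains symbols [0, 2, 3, 4, 5] — missing [1].
The missing symbol must appear in both missing sets; intersection = [1].
Therefore the hidden value is 1.

Missing value = 1.


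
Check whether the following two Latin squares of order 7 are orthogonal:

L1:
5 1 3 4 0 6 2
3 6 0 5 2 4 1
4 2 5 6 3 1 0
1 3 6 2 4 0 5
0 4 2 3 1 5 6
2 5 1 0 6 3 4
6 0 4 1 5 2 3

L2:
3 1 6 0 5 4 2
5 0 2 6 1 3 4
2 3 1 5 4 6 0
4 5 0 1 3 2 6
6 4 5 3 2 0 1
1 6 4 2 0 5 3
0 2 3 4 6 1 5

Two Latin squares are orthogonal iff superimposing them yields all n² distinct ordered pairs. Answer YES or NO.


Form the n² = 49 superimposed pairs (L1[i][j], L2[i][j]), row by row (rows and columns indexed from 0):
row 0: (5,3) (1,1) (3,6) (4,0) (0,5) (6,4) (2,2)
row 1: (3,5) (6,0) (0,2) (5,6) (2,1) (4,3) (1,4)
row 2: (4,2) (2,3) (5,1) (6,5) (3,4) (1,6) (0,0)
row 3: (1,4) (3,5) (6,0) (2,1) (4,3) (0,2) (5,6)
row 4: (0,6) (4,4) (2,5) (3,3) (1,2) (5,0) (6,1)
row 5: (2,1) (5,6) (1,4) (0,2) (6,0) (3,5) (4,3)
row 6: (6,0) (0,2) (4,3) (1,4) (5,6) (2,1) (3,5)
Orthogonality requires all 49 pairs distinct.
But the pair (1,4) repeats: cell (1,6) has L1 = 1, L2 = 4, and cell (3,0) has L1 = 1, L2 = 4.
A repeated pair means some other pair never occurs (only 28 distinct pairs out of 49), so the squares are not orthogonal.
Conclusion: NO.

NO


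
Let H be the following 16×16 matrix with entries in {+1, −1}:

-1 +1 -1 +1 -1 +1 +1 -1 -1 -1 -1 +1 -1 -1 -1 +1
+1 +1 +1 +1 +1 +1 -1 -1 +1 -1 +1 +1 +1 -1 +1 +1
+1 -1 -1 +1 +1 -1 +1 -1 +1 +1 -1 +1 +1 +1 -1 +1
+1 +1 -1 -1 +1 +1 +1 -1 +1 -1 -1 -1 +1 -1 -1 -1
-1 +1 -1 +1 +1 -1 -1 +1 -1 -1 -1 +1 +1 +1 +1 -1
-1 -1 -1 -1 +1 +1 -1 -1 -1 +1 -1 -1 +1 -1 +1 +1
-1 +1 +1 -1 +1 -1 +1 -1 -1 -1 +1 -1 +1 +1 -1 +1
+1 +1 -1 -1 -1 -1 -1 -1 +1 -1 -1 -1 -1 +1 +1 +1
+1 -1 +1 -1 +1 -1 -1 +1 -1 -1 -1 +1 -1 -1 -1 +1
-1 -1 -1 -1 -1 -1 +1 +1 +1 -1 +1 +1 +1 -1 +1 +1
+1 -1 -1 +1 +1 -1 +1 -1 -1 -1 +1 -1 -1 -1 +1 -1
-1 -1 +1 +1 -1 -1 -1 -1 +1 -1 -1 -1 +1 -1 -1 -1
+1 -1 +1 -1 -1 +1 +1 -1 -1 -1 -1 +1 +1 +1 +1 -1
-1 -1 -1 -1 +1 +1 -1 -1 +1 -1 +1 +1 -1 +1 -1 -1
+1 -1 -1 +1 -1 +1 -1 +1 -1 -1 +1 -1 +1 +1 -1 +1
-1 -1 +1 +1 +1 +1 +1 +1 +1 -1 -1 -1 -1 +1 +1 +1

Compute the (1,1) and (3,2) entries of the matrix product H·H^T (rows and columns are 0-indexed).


Row 1 of H: [1, 1, 1, 1, 1, 1, -1, -1, 1, -1, 1, 1, 1, -1, 1, 1].
Row 2 of H: [1, -1, -1, 1, 1, -1, 1, -1, 1, 1, -1, 1, 1, 1, -1, 1].
Row 3 of H: [1, 1, -1, -1, 1, 1, 1, -1, 1, -1, -1, -1, 1, -1, -1, -1].
(H·H^T)[1][1] = Σ_j H[1][j]·H[1][j] = (1)² + (1)² + (1)² + (1)² + (1)² + (1)² + (-1)² + (-1)² + (1)² + (-1)² + (1)² + (1)² + (1)² + (-1)² + (1)² + (1)² = 1 + 1 + 1 + 1 + 1 + 1 + 1 + 1 + 1 + 1 + 1 + 1 + 1 + 1 + 1 + 1 = 16.
(H·H^T)[3][2] = Σ_j H[3][j]·H[2][j] = (1)·(1) + (1)·(-1) + (-1)·(-1) + (-1)·(1) + (1)·(1) + (1)·(-1) + (1)·(1) + (-1)·(-1) + (1)·(1) + (-1)·(1) + (-1)·(-1) + (-1)·(1) + (1)·(1) + (-1)·(1) + (-1)·(-1) + (-1)·(1) = 1 + -1 + 1 + -1 + 1 + -1 + 1 + 1 + 1 + -1 + 1 + -1 + 1 + -1 + 1 + -1 = 2.
Rows 3 and 2 are not orthogonal (dot product = 2 ≠ 0), so H is not a Hadamard matrix.

(1,1) entry = 16; (3,2) entry = 2.


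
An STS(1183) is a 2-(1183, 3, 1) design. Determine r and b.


An STS(v) is a 2-(v, 3, 1) BIBD: block size k = 3, λ = 1.
Replication: r(k − 1) = λ(v − 1) ⇒ r·2 = 1183 − 1 = 1182 ⇒ r = 591.
Block count: bk = vr ⇒ b·3 = 1183·591 = 699153 ⇒ b = 233051.
(Check via b = v(v − 1)/6 = 1183·1182/6 = 1398306/6 = 233051.)

r = 591, b = 233051.


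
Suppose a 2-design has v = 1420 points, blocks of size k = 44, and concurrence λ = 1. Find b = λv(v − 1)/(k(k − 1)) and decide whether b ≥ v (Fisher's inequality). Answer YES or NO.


r = λ(v − 1)/(k − 1) = 1·1419/43 = 33.
b = vr/k = 1420·33/44 = 1065.
Fisher's inequality: b ≥ v ⇔ 1065 ≥ 1420? NO.

NO


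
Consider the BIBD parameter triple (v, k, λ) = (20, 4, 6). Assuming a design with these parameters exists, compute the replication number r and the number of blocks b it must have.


Any 2-(v, k, λ) BIBD satisfies two necessary conditions:
  (i)  Each point sits in r blocks, and counting incidences through any fixed point gives r(k − 1) = λ(v − 1), so r = λ(v − 1)/(k − 1).
  (ii) Total incidences bk = vr, so b = vr/k.
Step 1: r = λ(v − 1)/(k − 1) = 6·(20 − 1)/(4 − 1) = 6·19/3 = 114/3 = 38.
Step 2: b = vr/k = 20·38/4 = 760/4 = 190.
Check integrality: r = 38 ∈ Z ✓, b = 190 ∈ Z ✓.
(These identities are necessary conditions: they determine r and b for any design with these parameters, but do not by themselves prove that one exists.)

r = 38, b = 190.


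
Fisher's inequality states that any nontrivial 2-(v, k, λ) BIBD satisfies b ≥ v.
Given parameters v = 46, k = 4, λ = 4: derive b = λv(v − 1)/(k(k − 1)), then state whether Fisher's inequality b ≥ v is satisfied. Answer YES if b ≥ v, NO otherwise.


b = λv(v − 1)/(k(k − 1)) = 4·46·45/(4·3) = 8280/12 = 690.
Compare with v = 46: b ≥ v, so Fisher's inequality holds.

YES


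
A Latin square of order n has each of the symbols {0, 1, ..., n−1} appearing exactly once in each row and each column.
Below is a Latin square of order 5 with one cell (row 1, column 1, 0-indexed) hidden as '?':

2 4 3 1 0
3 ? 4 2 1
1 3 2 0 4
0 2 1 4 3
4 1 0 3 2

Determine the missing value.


Row 1 contains symbols [1, 2, 3, 4] — missing [0].
Column 1 contains symbols [1, 2, 3, 4] — missing [0].
The missing symbol must appear in both missing sets; intersection = [0].
Therefore the hidden value is 0.

Missing value = 0.


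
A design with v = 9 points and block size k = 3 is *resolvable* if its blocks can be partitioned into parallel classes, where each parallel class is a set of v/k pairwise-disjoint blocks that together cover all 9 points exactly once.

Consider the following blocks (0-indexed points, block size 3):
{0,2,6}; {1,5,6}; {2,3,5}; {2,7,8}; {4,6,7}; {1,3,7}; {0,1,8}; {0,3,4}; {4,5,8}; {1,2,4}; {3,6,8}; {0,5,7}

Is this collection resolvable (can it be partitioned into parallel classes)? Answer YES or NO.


v = 9, block size k = 3, number of blocks = 12.
For resolvability, blocks must partition into parallel classes of size v/k = 3.
Total blocks must therefore be a multiple of 3: 12 = 3·4 + 0 ⇒ divisible ✓.
Greedy packing gives 4 candidate class(es). Each should be a full parallel class (size 3, covers all 9 points).
  Class 1 (3 blocks): {0,2,6}; {1,3,7}; {4,5,8}. Points covered: [0, 1, 2, 3, 4, 5, 6, 7, 8].
  Class 2 (3 blocks): {1,5,6}; {2,7,8}; {0,3,4}. Points covered: [0, 1, 2, 3, 4, 5, 6, 7, 8].
  Class 3 (3 blocks): {2,3,5}; {4,6,7}; {0,1,8}. Points covered: [0, 1, 2, 3, 4, 5, 6, 7, 8].
  Class 4 (3 blocks): {1,2,4}; {3,6,8}; {0,5,7}. Points covered: [0, 1, 2, 3, 4, 5, 6, 7, 8].
All classes full (size 3)? YES. All classes cover every point? YES.
Resolvable? YES.

YES


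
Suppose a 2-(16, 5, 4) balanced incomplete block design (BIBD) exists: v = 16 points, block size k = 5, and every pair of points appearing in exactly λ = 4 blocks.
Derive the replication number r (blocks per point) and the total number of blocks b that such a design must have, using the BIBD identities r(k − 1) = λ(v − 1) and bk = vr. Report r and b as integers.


Any 2-(v, k, λ) BIBD satisfies two necessary conditions:
  (i)  Each point sits in r blocks, and counting incidences through any fixed point gives r(k − 1) = λ(v − 1), so r = λ(v − 1)/(k − 1).
  (ii) Total incidences bk = vr, so b = vr/k.
Step 1: r = λ(v − 1)/(k − 1) = 4·(16 − 1)/(5 − 1) = 4·15/4 = 60/4 = 15.
Step 2: b = vr/k = 16·15/5 = 240/5 = 48.
Check integrality: r = 15 ∈ Z ✓, b = 48 ∈ Z ✓.
(These identities are necessary conditions: they determine r and b for any design with these parameters, but do not by themselves prove that one exists.)

r = 15, b = 48.


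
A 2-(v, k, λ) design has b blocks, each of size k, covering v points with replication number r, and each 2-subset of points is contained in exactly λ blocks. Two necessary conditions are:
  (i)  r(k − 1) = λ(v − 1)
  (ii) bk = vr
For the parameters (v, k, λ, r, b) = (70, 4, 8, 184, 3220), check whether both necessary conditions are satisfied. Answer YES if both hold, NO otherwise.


Condition (i): r(k − 1) = 184·3 = 552; λ(v − 1) = 8·69 = 552. Match? YES.
Condition (ii): bk = 3220·4 = 12880; vr = 70·184 = 12880. Match? YES.
Both conditions hold? YES.

YES


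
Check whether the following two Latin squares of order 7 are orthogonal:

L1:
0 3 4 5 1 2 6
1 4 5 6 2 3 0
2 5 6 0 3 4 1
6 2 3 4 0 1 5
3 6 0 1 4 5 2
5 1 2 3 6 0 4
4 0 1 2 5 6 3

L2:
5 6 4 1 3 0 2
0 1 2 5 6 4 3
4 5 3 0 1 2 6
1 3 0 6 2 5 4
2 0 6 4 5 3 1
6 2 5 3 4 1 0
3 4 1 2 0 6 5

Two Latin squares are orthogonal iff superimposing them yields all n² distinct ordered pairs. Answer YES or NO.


Form the n² = 49 superimposed pairs (L1[i][j], L2[i][j]), row by row (rows and columns indexed from 0):
row 0: (0,5) (3,6) (4,4) (5,1) (1,3) (2,0) (6,2)
row 1: (1,0) (4,1) (5,2) (6,5) (2,6) (3,4) (0,3)
row 2: (2,4) (5,5) (6,3) (0,0) (3,1) (4,2) (1,6)
row 3: (6,1) (2,3) (3,0) (4,6) (0,2) (1,5) (5,4)
row 4: (3,2) (6,0) (0,6) (1,4) (4,5) (5,3) (2,1)
row 5: (5,6) (1,2) (2,5) (3,3) (6,4) (0,1) (4,0)
row 6: (4,3) (0,4) (1,1) (2,2) (5,0) (6,6) (3,5)
Orthogonality requires all 49 pairs distinct.
Check by first coordinate: for each symbol s of L1, list the L2 entries in the n cells where L1 = s; they must all differ.
  L1 = 0: L2 entries (in reading order) 5, 3, 0, 2, 6, 1, 4 — all 7 distinct ✓
  L1 = 1: L2 entries (in reading order) 3, 0, 6, 5, 4, 2, 1 — all 7 distinct ✓
  L1 = 2: L2 entries (in reading order) 0, 6, 4, 3, 1, 5, 2 — all 7 distinct ✓
  L1 = 3: L2 entries (in reading order) 6, 4, 1, 0, 2, 3, 5 — all 7 distinct ✓
  L1 = 4: L2 entries (in reading order) 4, 1, 2, 6, 5, 0, 3 — all 7 distinct ✓
  L1 = 5: L2 entries (in reading order) 1, 2, 5, 4, 3, 6, 0 — all 7 distinct ✓
  L1 = 6: L2 entries (in reading order) 2, 5, 3, 1, 0, 4, 6 — all 7 distinct ✓
Every symbol of L1 meets every symbol of L2 exactly once, so all 49 pairs are distinct (49 of 49).
Conclusion: YES.

YES


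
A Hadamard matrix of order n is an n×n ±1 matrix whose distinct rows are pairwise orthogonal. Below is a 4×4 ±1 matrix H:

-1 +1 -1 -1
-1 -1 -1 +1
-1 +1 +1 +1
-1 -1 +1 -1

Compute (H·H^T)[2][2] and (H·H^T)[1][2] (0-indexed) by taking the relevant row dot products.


Row 1 of H: [-1, -1, -1, 1].
Row 2 of H: [-1, 1, 1, 1].
(H·H^T)[2][2] = Σ_j H[2][j]·H[2][j] = (-1)² + (1)² + (1)² + (1)² = 1 + 1 + 1 + 1 = 4.
(H·H^T)[1][2] = Σ_j H[1][j]·H[2][j] = (-1)·(-1) + (-1)·(1) + (-1)·(1) + (1)·(1) = 1 + -1 + -1 + 1 = 0.
So rows 1 and 2 are orthogonal; the diagonal entry equals n = 4.

(2,2) entry = 4; (1,2) entry = 0.


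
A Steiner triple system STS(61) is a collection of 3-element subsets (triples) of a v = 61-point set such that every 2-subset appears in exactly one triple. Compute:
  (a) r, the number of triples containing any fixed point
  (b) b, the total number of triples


An STS(v) is a 2-(v, 3, 1) BIBD: block size k = 3, λ = 1.
Replication: r(k − 1) = λ(v − 1) ⇒ r·2 = 61 − 1 = 60 ⇒ r = 30.
Block count: b = v(v − 1)/6 = 61·60/6 = 3660/6 = 610.
(Check via bk = vr: 610·3 = 1830 = 61·30 = 1830 ✓.)

r = 30, b = 610.


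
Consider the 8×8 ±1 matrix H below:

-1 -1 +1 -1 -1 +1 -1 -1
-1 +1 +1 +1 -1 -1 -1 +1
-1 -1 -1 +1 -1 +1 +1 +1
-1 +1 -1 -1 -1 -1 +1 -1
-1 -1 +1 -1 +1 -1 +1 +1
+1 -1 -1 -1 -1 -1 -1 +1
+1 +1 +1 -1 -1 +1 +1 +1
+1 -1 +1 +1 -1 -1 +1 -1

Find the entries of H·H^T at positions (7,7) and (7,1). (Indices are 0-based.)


Row 1 of H: [-1, 1, 1, 1, -1, -1, -1, 1].
Row 7 of H: [1, -1, 1, 1, -1, -1, 1, -1].
(H·H^T)[7][7] = Σ_j H[7][j]·H[7][j] = (1)² + (-1)² + (1)² + (1)² + (-1)² + (-1)² + (1)² + (-1)² = 1 + 1 + 1 + 1 + 1 + 1 + 1 + 1 = 8.
(H·H^T)[7][1] = Σ_j H[7][j]·H[1][j] = (1)·(-1) + (-1)·(1) + (1)·(1) + (1)·(1) + (-1)·(-1) + (-1)·(-1) + (1)·(-1) + (-1)·(1) = -1 + -1 + 1 + 1 + 1 + 1 + -1 + -1 = 0.
So rows 7 and 1 are orthogonal; the diagonal entry equals n = 8.

(7,7) entry = 8; (7,1) entry = 0.


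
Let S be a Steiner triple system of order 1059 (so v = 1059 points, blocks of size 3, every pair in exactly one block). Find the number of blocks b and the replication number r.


An STS(v) is a 2-(v, 3, 1) BIBD: block size k = 3, λ = 1.
Replication: r(k − 1) = λ(v − 1) ⇒ r·2 = 1059 − 1 = 1058 ⇒ r = 529.
Block count: bk = vr ⇒ b·3 = 1059·529 = 560211 ⇒ b = 186737.

r = 529, b = 186737.


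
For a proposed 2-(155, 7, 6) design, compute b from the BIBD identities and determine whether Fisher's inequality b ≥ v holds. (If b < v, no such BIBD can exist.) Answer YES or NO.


b = λv(v − 1)/(k(k − 1)) = 6·155·154/(7·6) = 143220/42 = 3410.
Compare with v = 155: b ≥ v, so Fisher's inequality holds.

YES


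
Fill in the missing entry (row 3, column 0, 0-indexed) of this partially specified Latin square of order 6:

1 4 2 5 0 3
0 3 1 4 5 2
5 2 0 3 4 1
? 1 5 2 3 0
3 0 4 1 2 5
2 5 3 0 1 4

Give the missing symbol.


Row 3 contains symbols [0, 1, 2, 3, 5] — missing [4].
Column 0 contains symbols [0, 1, 2, 3, 5] — missing [4].
The missing symbol must appear in both missing sets; intersection = [4].
Therefore the hidden value is 4.

Missing value = 4.


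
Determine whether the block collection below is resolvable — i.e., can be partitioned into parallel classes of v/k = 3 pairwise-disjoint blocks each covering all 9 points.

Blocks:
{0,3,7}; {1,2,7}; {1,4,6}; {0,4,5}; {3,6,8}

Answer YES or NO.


v = 9, block size k = 3, number of blocks = 5.
For resolvability, blocks must partition into parallel classes of size v/k = 3.
Total blocks must therefore be a multiple of 3: 5 = 3·1 + 2 ⇒ not divisible ✗.
Resolvable? NO.

NO
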